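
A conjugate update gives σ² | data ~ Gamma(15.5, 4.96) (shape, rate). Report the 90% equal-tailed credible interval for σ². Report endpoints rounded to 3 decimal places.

[1.944, 4.535]

Posterior: Gamma(shape 15.5, rate 4.96).
Equal-tailed 90% interval: Gamma(15.5, 4.96) quantiles at 0.05 and 0.95.
Posterior mean ≈ 3.125, SD ≈ 0.794; a Normal approximation gives roughly [1.819, 4.431].
Exact: lower = 1.944; upper = 4.535.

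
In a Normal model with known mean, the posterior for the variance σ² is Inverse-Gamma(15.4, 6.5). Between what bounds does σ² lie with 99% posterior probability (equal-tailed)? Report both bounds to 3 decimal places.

Inverse-Gamma(15.4, 6.5) quantiles: F⁻¹(0.005) and F⁻¹(0.995).
Equivalently, 1/σ² ~ Gamma(15.4, rate = 6.5); invert its 0.995 and 0.005 quantiles.
Posterior mean ≈ 0.451, SD ≈ 0.123; a Normal approximation gives roughly [0.134, 0.769].
Exact: lower = 0.237; upper = 0.908.

[0.237, 0.908]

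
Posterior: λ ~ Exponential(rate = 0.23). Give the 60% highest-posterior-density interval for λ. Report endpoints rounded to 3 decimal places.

The exponential density is strictly decreasing on [0, ∞), so the HPD interval is anchored at 0: [0, q] with P(λ ≤ q) = 0.60.
q = −ln(1 − 0.60) / 0.23 = 0.9163 / 0.23 = 3.984.

[0.000, 3.984]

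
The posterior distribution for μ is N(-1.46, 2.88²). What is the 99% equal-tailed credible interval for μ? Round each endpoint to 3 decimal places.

[-8.878, 5.958]

The posterior is symmetric, so the 99% equal-tailed interval is μ = -1.46 ± z·2.88 with z = 2.576.
Half-width: 2.576 × 2.88 = 7.418.
-1.46 − 7.418 = -8.878; -1.46 + 7.418 = 5.958.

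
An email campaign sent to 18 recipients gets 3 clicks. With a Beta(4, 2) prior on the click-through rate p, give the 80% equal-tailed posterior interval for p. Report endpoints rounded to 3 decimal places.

Posterior: Beta(4+3, 2+15) = Beta(7, 17).
Equal-tailed 80% interval: the 0.1 and 0.9 quantiles of Beta(7, 17).
Posterior mean ≈ 0.292, SD ≈ 0.091; a Normal approximation gives roughly [0.175, 0.408].
Exact: F⁻¹(0.1) = 0.178; F⁻¹(0.9) = 0.413.

[0.178, 0.413]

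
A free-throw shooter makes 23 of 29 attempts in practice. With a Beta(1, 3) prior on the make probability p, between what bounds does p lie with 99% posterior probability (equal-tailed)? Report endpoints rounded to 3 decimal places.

[0.511, 0.894]

Posterior: Beta(1+23, 3+6) = Beta(24, 9).
Equal-tailed 99% interval: the 0.005 and 0.995 quantiles of Beta(24, 9).
Posterior mean ≈ 0.727, SD ≈ 0.076; a Normal approximation gives roughly [0.531, 0.924].
Exact: F⁻¹(0.005) = 0.511; F⁻¹(0.995) = 0.894.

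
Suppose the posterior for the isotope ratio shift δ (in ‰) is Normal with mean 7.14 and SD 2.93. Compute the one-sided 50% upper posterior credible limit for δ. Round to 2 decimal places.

7.14

Need U with P(δ ≤ U) = 0.50: U = 7.14 + z_{0.5}·2.93.
z = 0.000; U = 7.14 + 0.000 × 2.93 = 7.14.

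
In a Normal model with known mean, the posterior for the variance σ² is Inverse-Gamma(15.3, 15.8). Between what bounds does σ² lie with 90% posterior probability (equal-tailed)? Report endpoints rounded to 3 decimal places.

[0.710, 1.666]

Inverse-Gamma(15.3, 15.8) quantiles: F⁻¹(0.05) and F⁻¹(0.95).
Equivalently, 1/σ² ~ Gamma(15.3, rate = 15.8); invert its 0.95 and 0.05 quantiles.
Posterior mean ≈ 1.105, SD ≈ 0.303; a Normal approximation gives roughly [0.607, 1.603].
Exact: lower = 0.710; upper = 1.666.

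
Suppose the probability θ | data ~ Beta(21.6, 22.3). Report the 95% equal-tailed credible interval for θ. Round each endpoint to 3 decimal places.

Posterior: Beta(21.6, 22.3).
Equal-tailed 95% interval: the 0.025 and 0.975 quantiles of Beta(21.6, 22.3).
Posterior mean ≈ 0.492, SD ≈ 0.075; a Normal approximation gives roughly [0.346, 0.638].
Exact: F⁻¹(0.025) = 0.347; F⁻¹(0.975) = 0.638.

[0.347, 0.638]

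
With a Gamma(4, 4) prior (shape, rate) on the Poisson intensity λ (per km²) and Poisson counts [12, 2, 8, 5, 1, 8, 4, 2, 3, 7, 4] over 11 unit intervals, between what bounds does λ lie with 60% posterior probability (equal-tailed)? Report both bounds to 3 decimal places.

Posterior: Gamma(4+56, 4+11) = Gamma(60, 15) (shape, rate).
Equal-tailed 60% interval: Gamma(60, 15) quantiles at 0.2 and 0.8.
Posterior mean ≈ 4.000, SD ≈ 0.516; a Normal approximation gives roughly [3.565, 4.435].
Exact: lower = 3.560; upper = 4.427.

[3.560, 4.427]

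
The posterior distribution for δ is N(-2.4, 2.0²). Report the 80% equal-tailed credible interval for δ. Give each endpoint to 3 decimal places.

[-4.963, 0.163]

The posterior is symmetric, so the 80% equal-tailed interval is δ = -2.4 ± z·2.0 with z = 1.282.
Half-width: 1.282 × 2.0 = 2.563.
-2.4 − 2.563 = -4.963; -2.4 + 2.563 = 0.163.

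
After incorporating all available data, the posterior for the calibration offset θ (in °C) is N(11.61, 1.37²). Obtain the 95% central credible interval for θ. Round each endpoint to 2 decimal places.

[8.92, 14.30]

The posterior is symmetric, so the 95% equal-tailed interval is θ = 11.61 ± z·1.37 with z = 1.960.
Half-width: 1.960 × 1.37 = 2.69.
11.61 − 2.69 = 8.92; 11.61 + 2.69 = 14.30.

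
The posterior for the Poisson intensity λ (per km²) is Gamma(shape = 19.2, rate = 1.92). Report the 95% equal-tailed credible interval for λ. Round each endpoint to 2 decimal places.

Posterior: Gamma(shape 19.2, rate 1.92).
Equal-tailed 95% interval: Gamma(19.2, 1.92) quantiles at 0.025 and 0.975.
Posterior mean ≈ 10.00, SD ≈ 2.28; a Normal approximation gives roughly [5.53, 14.47].
Exact: lower = 6.04; upper = 14.94.

[6.04, 14.94]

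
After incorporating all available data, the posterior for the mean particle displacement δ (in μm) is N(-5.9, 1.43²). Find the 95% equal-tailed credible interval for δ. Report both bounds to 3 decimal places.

[-8.703, -3.097]

The posterior is symmetric, so the 95% equal-tailed interval is δ = -5.9 ± z·1.43 with z = 1.960.
Half-width: 1.960 × 1.43 = 2.803.
-5.9 − 2.803 = -8.703; -5.9 + 2.803 = -3.097.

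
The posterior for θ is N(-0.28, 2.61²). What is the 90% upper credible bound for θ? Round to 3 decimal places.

Need U with P(θ ≤ U) = 0.90: U = -0.28 + z_{0.1}·2.61.
z = 1.282; U = -0.28 + 1.282 × 2.61 = 3.065.

3.065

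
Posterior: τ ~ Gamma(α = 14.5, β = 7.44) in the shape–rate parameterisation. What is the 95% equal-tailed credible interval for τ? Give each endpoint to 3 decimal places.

[1.078, 3.073]

Posterior: Gamma(shape 14.5, rate 7.44).
Equal-tailed 95% interval: Gamma(14.5, 7.44) quantiles at 0.025 and 0.975.
Posterior mean ≈ 1.949, SD ≈ 0.512; a Normal approximation gives roughly [0.946, 2.952].
Exact: lower = 1.078; upper = 3.073.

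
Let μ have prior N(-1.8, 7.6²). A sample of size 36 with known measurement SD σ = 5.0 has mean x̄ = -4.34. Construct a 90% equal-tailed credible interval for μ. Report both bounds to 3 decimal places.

Posterior precision = 1/7.6² + 36/5.0² = 0.0173 + 1.4400 = 1.4573, so posterior SD = 0.8284.
Posterior mean = (-1.8/7.6² + 36·-4.34/5.0²) / 1.4573 = -4.3098.
Interval: -4.3098 ± 1.645 × 0.8284 → [-5.672, -2.947].

[-5.672, -2.947]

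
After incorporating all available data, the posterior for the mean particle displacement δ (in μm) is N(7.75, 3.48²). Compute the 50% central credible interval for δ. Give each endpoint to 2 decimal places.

The posterior is symmetric, so the 50% equal-tailed interval is δ = 7.75 ± z·3.48 with z = 0.674.
Half-width: 0.674 × 3.48 = 2.35.
7.75 − 2.35 = 5.40; 7.75 + 2.35 = 10.10.

[5.40, 10.10]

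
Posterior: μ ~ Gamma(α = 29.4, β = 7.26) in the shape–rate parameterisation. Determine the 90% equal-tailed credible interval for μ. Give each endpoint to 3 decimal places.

[2.904, 5.351]

Posterior: Gamma(shape 29.4, rate 7.26).
Equal-tailed 90% interval: Gamma(29.4, 7.26) quantiles at 0.05 and 0.95.
Posterior mean ≈ 4.050, SD ≈ 0.747; a Normal approximation gives roughly [2.821, 5.278].
Exact: lower = 2.904; upper = 5.351.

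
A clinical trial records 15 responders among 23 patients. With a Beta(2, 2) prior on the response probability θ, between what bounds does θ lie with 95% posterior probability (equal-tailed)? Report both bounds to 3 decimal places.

[0.443, 0.798]

Posterior: Beta(2+15, 2+8) = Beta(17, 10).
Equal-tailed 95% interval: the 0.025 and 0.975 quantiles of Beta(17, 10).
Posterior mean ≈ 0.630, SD ≈ 0.091; a Normal approximation gives roughly [0.451, 0.808].
Exact: F⁻¹(0.025) = 0.443; F⁻¹(0.975) = 0.798.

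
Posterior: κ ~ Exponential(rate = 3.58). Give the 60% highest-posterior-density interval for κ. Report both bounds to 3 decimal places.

[0.000, 0.256]

The exponential density is strictly decreasing on [0, ∞), so the HPD interval is anchored at 0: [0, q] with P(κ ≤ q) = 0.60.
q = −ln(1 − 0.60) / 3.58 = 0.9163 / 3.58 = 0.256.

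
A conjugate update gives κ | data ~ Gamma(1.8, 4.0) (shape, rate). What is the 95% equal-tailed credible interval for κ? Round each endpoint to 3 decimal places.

Posterior: Gamma(shape 1.8, rate 4.0).
Equal-tailed 95% interval: Gamma(1.8, 4.0) quantiles at 0.025 and 0.975.
Posterior mean ≈ 0.450, SD ≈ 0.335; a Normal approximation gives roughly [-0.207, 1.107].
Exact: lower = 0.046; upper = 1.305.

[0.046, 1.305]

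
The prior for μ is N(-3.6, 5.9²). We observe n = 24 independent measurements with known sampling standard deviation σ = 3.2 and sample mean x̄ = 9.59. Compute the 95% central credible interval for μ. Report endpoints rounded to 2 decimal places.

[8.16, 10.70]

Posterior precision = 1/5.9² + 24/3.2² = 0.0287 + 2.3437 = 2.3725, so posterior SD = 0.6492.
Posterior mean = (-3.6/5.9² + 24·9.59/3.2²) / 2.3725 = 9.4303.
Interval: 9.4303 ± 1.960 × 0.6492 → [8.16, 10.70].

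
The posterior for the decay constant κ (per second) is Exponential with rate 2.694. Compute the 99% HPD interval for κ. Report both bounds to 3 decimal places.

[0.000, 1.709]

The exponential density is strictly decreasing on [0, ∞), so the HPD interval is anchored at 0: [0, q] with P(κ ≤ q) = 0.99.
q = −ln(1 − 0.99) / 2.694 = 4.6052 / 2.694 = 1.709.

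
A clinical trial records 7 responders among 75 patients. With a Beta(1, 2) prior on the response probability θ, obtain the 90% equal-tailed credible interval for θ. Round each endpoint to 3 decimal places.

Posterior: Beta(1+7, 2+68) = Beta(8, 70).
Equal-tailed 90% interval: the 0.05 and 0.95 quantiles of Beta(8, 70).
Posterior mean ≈ 0.103, SD ≈ 0.034; a Normal approximation gives roughly [0.046, 0.159].
Exact: F⁻¹(0.05) = 0.053; F⁻¹(0.95) = 0.164.

[0.053, 0.164]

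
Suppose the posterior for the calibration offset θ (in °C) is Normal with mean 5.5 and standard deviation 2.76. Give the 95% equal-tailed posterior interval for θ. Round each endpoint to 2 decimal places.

[0.09, 10.91]

The posterior is symmetric, so the 95% equal-tailed interval is θ = 5.5 ± z·2.76 with z = 1.960.
Half-width: 1.960 × 2.76 = 5.41.
5.5 − 5.41 = 0.09; 5.5 + 5.41 = 10.91.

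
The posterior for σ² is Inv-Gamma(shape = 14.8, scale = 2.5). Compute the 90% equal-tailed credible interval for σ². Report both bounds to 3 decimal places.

Inverse-Gamma(14.8, 2.5) quantiles: F⁻¹(0.05) and F⁻¹(0.95).
Equivalently, 1/σ² ~ Gamma(14.8, rate = 2.5); invert its 0.95 and 0.05 quantiles.
Posterior mean ≈ 0.181, SD ≈ 0.051; a Normal approximation gives roughly [0.098, 0.264].
Exact: lower = 0.116; upper = 0.275.

[0.116, 0.275]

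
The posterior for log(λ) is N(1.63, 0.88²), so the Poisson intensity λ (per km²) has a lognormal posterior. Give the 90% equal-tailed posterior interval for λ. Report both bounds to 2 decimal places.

On the log scale the 90% interval is 1.63 ± 1.645 × 0.88 = [0.1825, 3.0775].
Exponentiate: [e^0.1825, e^3.0775] = [1.20, 21.70].

[1.20, 21.70]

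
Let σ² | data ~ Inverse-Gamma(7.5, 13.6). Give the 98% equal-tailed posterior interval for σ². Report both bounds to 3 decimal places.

Inverse-Gamma(7.5, 13.6) quantiles: F⁻¹(0.01) and F⁻¹(0.99).
Equivalently, 1/σ² ~ Gamma(7.5, rate = 13.6); invert its 0.99 and 0.01 quantiles.
Posterior mean ≈ 2.092, SD ≈ 0.892; a Normal approximation gives roughly [0.017, 4.168].
Exact: lower = 0.890; upper = 5.201.

[0.890, 5.201]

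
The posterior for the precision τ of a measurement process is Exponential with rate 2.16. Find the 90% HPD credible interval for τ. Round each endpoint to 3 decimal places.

The exponential density is strictly decreasing on [0, ∞), so the HPD interval is anchored at 0: [0, q] with P(τ ≤ q) = 0.90.
q = −ln(1 − 0.90) / 2.16 = 2.3026 / 2.16 = 1.066.

[0.000, 1.066]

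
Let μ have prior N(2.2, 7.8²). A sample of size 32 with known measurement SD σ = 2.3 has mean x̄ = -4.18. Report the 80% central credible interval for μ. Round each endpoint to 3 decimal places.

[-4.683, -3.642]

Posterior precision = 1/7.8² + 32/2.3² = 0.0164 + 6.0491 = 6.0656, so posterior SD = 0.4060.
Posterior mean = (2.2/7.8² + 32·-4.18/2.3²) / 6.0656 = -4.1627.
Interval: -4.1627 ± 1.282 × 0.4060 → [-4.683, -3.642].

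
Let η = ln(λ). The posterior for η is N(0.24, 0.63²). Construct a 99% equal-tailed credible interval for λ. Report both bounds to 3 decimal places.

[0.251, 6.442]

On the log scale the 99% interval is 0.24 ± 2.576 × 0.63 = [-1.3828, 1.8628].
Exponentiate: [e^-1.3828, e^1.8628] = [0.251, 6.442].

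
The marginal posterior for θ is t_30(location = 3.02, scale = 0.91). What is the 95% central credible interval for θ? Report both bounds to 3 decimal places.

The t_30 distribution is symmetric; the 95% interval is 3.02 ± t·0.91 with t_{0.975,30} = 2.042.
Half-width: 2.042 × 0.91 = 1.858.
3.02 − 1.858 = 1.162; 3.02 + 1.858 = 4.878.

[1.162, 4.878]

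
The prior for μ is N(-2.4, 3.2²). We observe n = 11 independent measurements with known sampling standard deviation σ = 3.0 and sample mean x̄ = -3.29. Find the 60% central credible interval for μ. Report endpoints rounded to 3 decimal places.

[-3.957, -2.492]

Posterior precision = 1/3.2² + 11/3.0² = 0.0977 + 1.2222 = 1.3199, so posterior SD = 0.8704.
Posterior mean = (-2.4/3.2² + 11·-3.29/3.0²) / 1.3199 = -3.2241.
Interval: -3.2241 ± 0.842 × 0.8704 → [-3.957, -2.492].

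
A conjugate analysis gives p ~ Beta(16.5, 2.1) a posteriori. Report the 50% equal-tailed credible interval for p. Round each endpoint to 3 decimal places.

Posterior: Beta(16.5, 2.1).
Equal-tailed 50% interval: the 0.25 and 0.75 quantiles of Beta(16.5, 2.1).
Posterior mean ≈ 0.887, SD ≈ 0.071; a Normal approximation gives roughly [0.839, 0.935].
Exact: F⁻¹(0.25) = 0.848; F⁻¹(0.75) = 0.941.

[0.848, 0.941]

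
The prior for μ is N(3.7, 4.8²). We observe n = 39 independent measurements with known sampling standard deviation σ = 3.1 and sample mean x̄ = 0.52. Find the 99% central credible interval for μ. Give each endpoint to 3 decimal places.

[-0.718, 1.826]

Posterior precision = 1/4.8² + 39/3.1² = 0.0434 + 4.0583 = 4.1017, so posterior SD = 0.4938.
Posterior mean = (3.7/4.8² + 39·0.52/3.1²) / 4.1017 = 0.5536.
Interval: 0.5536 ± 2.576 × 0.4938 → [-0.718, 1.826].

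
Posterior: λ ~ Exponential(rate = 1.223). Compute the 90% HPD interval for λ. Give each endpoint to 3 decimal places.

[0.000, 1.883]

The exponential density is strictly decreasing on [0, ∞), so the HPD interval is anchored at 0: [0, q] with P(λ ≤ q) = 0.90.
q = −ln(1 − 0.90) / 1.223 = 2.3026 / 1.223 = 1.883.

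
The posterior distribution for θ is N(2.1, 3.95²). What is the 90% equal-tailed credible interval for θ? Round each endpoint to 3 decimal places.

The posterior is symmetric, so the 90% equal-tailed interval is θ = 2.1 ± z·3.95 with z = 1.645.
Half-width: 1.645 × 3.95 = 6.497.
2.1 − 6.497 = -4.397; 2.1 + 6.497 = 8.597.

[-4.397, 8.597]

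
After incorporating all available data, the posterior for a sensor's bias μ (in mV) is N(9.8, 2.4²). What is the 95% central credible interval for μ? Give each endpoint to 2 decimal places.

The posterior is symmetric, so the 95% equal-tailed interval is μ = 9.8 ± z·2.4 with z = 1.960.
Half-width: 1.960 × 2.4 = 4.70.
9.8 − 4.70 = 5.10; 9.8 + 4.70 = 14.50.

[5.10, 14.50]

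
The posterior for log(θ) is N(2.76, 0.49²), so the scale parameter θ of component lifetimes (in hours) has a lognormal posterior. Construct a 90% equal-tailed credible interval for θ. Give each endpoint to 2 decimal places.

On the log scale the 90% interval is 2.76 ± 1.645 × 0.49 = [1.9540, 3.5660].
Exponentiate: [e^1.9540, e^3.5660] = [7.06, 35.37].

[7.06, 35.37]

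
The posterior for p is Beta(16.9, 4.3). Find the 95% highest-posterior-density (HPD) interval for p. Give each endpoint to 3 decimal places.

The posterior is unimodal and skewed, so the HPD interval has equal density at both endpoints and is the shortest 95% interval.
Solving f(0.629) = f(0.949) with F(0.949) − F(0.629) = 0.95 gives [0.629, 0.949].
For comparison, the equal-tailed interval is [0.607, 0.935]; the HPD is narrower and shifted toward the mode.

[0.629, 0.949]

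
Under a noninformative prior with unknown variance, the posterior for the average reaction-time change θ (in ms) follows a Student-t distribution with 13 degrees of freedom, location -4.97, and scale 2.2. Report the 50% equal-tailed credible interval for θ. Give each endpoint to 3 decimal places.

[-6.496, -3.444]

The t_13 distribution is symmetric; the 50% interval is -4.97 ± t·2.2 with t_{0.75,13} = 0.694.
Half-width: 0.694 × 2.2 = 1.526.
-4.97 − 1.526 = -6.496; -4.97 + 1.526 = -3.444.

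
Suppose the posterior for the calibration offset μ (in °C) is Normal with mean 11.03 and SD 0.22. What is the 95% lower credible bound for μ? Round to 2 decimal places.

Need L with P(μ ≥ L) = 0.95: L = 11.03 − z_{0.05}·0.22.
z = 1.645; L = 11.03 − 1.645 × 0.22 = 10.67.

10.67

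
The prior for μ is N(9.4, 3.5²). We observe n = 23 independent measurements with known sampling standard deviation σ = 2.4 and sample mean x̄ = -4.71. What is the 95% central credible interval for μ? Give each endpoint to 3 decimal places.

Posterior precision = 1/3.5² + 23/2.4² = 0.0816 + 3.9931 = 4.0747, so posterior SD = 0.4954.
Posterior mean = (9.4/3.5² + 23·-4.71/2.4²) / 4.0747 = -4.4273.
Interval: -4.4273 ± 1.960 × 0.4954 → [-5.398, -3.456].

[-5.398, -3.456]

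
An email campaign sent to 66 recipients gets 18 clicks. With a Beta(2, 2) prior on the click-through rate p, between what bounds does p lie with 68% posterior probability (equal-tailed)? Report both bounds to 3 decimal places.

Posterior: Beta(2+18, 2+48) = Beta(20, 50).
Equal-tailed 68% interval: the 0.16 and 0.84 quantiles of Beta(20, 50).
Posterior mean ≈ 0.286, SD ≈ 0.054; a Normal approximation gives roughly [0.232, 0.339].
Exact: F⁻¹(0.16) = 0.232; F⁻¹(0.84) = 0.339.

[0.232, 0.339]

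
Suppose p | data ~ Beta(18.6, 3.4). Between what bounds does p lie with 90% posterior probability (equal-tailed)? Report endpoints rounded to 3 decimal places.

Posterior: Beta(18.6, 3.4).
Equal-tailed 90% interval: the 0.05 and 0.95 quantiles of Beta(18.6, 3.4).
Posterior mean ≈ 0.845, SD ≈ 0.075; a Normal approximation gives roughly [0.721, 0.969].
Exact: F⁻¹(0.05) = 0.705; F⁻¹(0.95) = 0.949.

[0.705, 0.949]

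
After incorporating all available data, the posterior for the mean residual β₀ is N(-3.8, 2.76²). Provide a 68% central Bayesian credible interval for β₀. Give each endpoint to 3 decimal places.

The posterior is symmetric, so the 68% equal-tailed interval is β₀ = -3.8 ± z·2.76 with z = 0.994.
Half-width: 0.994 × 2.76 = 2.745.
-3.8 − 2.745 = -6.545; -3.8 + 2.745 = -1.055.

[-6.545, -1.055]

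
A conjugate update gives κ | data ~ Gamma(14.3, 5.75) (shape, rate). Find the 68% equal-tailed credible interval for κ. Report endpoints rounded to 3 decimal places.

Posterior: Gamma(shape 14.3, rate 5.75).
Equal-tailed 68% interval: Gamma(14.3, 5.75) quantiles at 0.16 and 0.84.
Posterior mean ≈ 2.487, SD ≈ 0.658; a Normal approximation gives roughly [1.833, 3.141].
Exact: lower = 1.840; upper = 3.133.

[1.840, 3.133]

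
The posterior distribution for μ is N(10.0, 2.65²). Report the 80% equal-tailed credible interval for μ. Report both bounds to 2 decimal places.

The posterior is symmetric, so the 80% equal-tailed interval is μ = 10.0 ± z·2.65 with z = 1.282.
Half-width: 1.282 × 2.65 = 3.40.
10.0 − 3.40 = 6.60; 10.0 + 3.40 = 13.40.

[6.60, 13.40]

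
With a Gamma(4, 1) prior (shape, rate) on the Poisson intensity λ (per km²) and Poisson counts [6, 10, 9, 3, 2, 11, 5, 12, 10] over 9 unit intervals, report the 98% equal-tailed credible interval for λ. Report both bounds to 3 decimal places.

[5.374, 9.320]

Posterior: Gamma(4+68, 1+9) = Gamma(72, 10) (shape, rate).
Equal-tailed 98% interval: Gamma(72, 10) quantiles at 0.01 and 0.99.
Posterior mean ≈ 7.200, SD ≈ 0.849; a Normal approximation gives roughly [5.226, 9.174].
Exact: lower = 5.374; upper = 9.320.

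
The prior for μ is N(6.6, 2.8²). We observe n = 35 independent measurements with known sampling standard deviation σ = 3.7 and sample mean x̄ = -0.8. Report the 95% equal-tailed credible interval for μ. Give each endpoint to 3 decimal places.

[-1.645, 0.748]

Posterior precision = 1/2.8² + 35/3.7² = 0.1276 + 2.5566 = 2.6842, so posterior SD = 0.6104.
Posterior mean = (6.6/2.8² + 35·-0.8/3.7²) / 2.6842 = -0.4484.
Interval: -0.4484 ± 1.960 × 0.6104 → [-1.645, 0.748].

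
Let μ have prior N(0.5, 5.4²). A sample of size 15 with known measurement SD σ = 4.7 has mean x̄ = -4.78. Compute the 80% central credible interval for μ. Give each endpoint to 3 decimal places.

[-6.044, -3.009]

Posterior precision = 1/5.4² + 15/4.7² = 0.0343 + 0.6790 = 0.7133, so posterior SD = 1.1840.
Posterior mean = (0.5/5.4² + 15·-4.78/4.7²) / 0.7133 = -4.5262.
Interval: -4.5262 ± 1.282 × 1.1840 → [-6.044, -3.009].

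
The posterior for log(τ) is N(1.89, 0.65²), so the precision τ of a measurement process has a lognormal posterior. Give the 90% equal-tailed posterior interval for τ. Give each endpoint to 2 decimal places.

On the log scale the 90% interval is 1.89 ± 1.645 × 0.65 = [0.8208, 2.9592].
Exponentiate: [e^0.8208, e^2.9592] = [2.27, 19.28].

[2.27, 19.28]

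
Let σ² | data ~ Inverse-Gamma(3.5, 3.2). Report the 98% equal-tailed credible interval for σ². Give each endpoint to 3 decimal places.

[0.346, 5.165]

Inverse-Gamma(3.5, 3.2) quantiles: F⁻¹(0.01) and F⁻¹(0.99).
Equivalently, 1/σ² ~ Gamma(3.5, rate = 3.2); invert its 0.99 and 0.01 quantiles.
Posterior mean ≈ 1.280, SD ≈ 1.045; a Normal approximation gives roughly [-1.151, 3.711].
Exact: lower = 0.346; upper = 5.165.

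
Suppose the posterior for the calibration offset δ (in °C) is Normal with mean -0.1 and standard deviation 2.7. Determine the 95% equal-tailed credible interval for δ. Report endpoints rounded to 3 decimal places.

The posterior is symmetric, so the 95% equal-tailed interval is δ = -0.1 ± z·2.7 with z = 1.960.
Half-width: 1.960 × 2.7 = 5.292.
-0.1 − 5.292 = -5.392; -0.1 + 5.292 = 5.192.

[-5.392, 5.192]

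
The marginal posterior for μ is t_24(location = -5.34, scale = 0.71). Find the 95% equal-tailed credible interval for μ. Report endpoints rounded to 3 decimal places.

The t_24 distribution is symmetric; the 95% interval is -5.34 ± t·0.71 with t_{0.975,24} = 2.064.
Half-width: 2.064 × 0.71 = 1.465.
-5.34 − 1.465 = -6.805; -5.34 + 1.465 = -3.875.

[-6.805, -3.875]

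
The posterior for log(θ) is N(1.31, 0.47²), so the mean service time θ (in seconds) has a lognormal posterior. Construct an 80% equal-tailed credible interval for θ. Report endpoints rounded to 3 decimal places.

On the log scale the 80% interval is 1.31 ± 1.282 × 0.47 = [0.7077, 1.9123].
Exponentiate: [e^0.7077, e^1.9123] = [2.029, 6.769].

[2.029, 6.769]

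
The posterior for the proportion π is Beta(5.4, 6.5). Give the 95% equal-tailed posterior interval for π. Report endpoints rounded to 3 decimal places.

Posterior: Beta(5.4, 6.5).
Equal-tailed 95% interval: the 0.025 and 0.975 quantiles of Beta(5.4, 6.5).
Posterior mean ≈ 0.454, SD ≈ 0.139; a Normal approximation gives roughly [0.182, 0.725].
Exact: F⁻¹(0.025) = 0.195; F⁻¹(0.975) = 0.727.

[0.195, 0.727]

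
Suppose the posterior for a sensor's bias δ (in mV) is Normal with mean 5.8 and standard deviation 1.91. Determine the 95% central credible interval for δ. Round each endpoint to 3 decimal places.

The posterior is symmetric, so the 95% equal-tailed interval is δ = 5.8 ± z·1.91 with z = 1.960.
Half-width: 1.960 × 1.91 = 3.744.
5.8 − 3.744 = 2.056; 5.8 + 3.744 = 9.544.

[2.056, 9.544]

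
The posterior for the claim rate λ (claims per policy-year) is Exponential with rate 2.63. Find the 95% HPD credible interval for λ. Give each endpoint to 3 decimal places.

The exponential density is strictly decreasing on [0, ∞), so the HPD interval is anchored at 0: [0, q] with P(λ ≤ q) = 0.95.
q = −ln(1 − 0.95) / 2.63 = 2.9957 / 2.63 = 1.139.

[0.000, 1.139]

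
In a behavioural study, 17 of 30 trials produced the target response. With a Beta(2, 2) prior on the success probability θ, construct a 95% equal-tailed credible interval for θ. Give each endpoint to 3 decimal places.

Posterior: Beta(2+17, 2+13) = Beta(19, 15).
Equal-tailed 95% interval: the 0.025 and 0.975 quantiles of Beta(19, 15).
Posterior mean ≈ 0.559, SD ≈ 0.084; a Normal approximation gives roughly [0.394, 0.723].
Exact: F⁻¹(0.025) = 0.392; F⁻¹(0.975) = 0.719.

[0.392, 0.719]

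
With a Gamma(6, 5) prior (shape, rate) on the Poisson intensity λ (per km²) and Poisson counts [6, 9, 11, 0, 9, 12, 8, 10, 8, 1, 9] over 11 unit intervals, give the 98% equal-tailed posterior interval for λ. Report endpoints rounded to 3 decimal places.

Posterior: Gamma(6+83, 5+11) = Gamma(89, 16) (shape, rate).
Equal-tailed 98% interval: Gamma(89, 16) quantiles at 0.01 and 0.99.
Posterior mean ≈ 5.562, SD ≈ 0.590; a Normal approximation gives roughly [4.191, 6.934].
Exact: lower = 4.283; upper = 7.025.

[4.283, 7.025]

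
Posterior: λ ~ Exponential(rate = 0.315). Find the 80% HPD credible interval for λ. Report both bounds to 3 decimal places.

The exponential density is strictly decreasing on [0, ∞), so the HPD interval is anchored at 0: [0, q] with P(λ ≤ q) = 0.80.
q = −ln(1 − 0.80) / 0.315 = 1.6094 / 0.315 = 5.109.

[0.000, 5.109]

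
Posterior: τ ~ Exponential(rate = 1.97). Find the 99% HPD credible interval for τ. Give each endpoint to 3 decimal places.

[0.000, 2.338]

The exponential density is strictly decreasing on [0, ∞), so the HPD interval is anchored at 0: [0, q] with P(τ ≤ q) = 0.99.
q = −ln(1 − 0.99) / 1.97 = 4.6052 / 1.97 = 2.338.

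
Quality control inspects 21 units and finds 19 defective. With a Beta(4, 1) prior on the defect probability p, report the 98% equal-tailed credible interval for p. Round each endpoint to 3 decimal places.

[0.704, 0.982]

Posterior: Beta(4+19, 1+2) = Beta(23, 3).
Equal-tailed 98% interval: the 0.01 and 0.99 quantiles of Beta(23, 3).
Posterior mean ≈ 0.885, SD ≈ 0.061; a Normal approximation gives roughly [0.742, 1.028].
Exact: F⁻¹(0.01) = 0.704; F⁻¹(0.99) = 0.982.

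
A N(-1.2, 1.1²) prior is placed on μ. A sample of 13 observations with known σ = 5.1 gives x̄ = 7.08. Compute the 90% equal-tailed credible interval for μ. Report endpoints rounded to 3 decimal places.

[0.492, 3.349]

Posterior precision = 1/1.1² + 13/5.1² = 0.8264 + 0.4998 = 1.3263, so posterior SD = 0.8683.
Posterior mean = (-1.2/1.1² + 13·7.08/5.1²) / 1.3263 = 1.9204.
Interval: 1.9204 ± 1.645 × 0.8683 → [0.492, 3.349].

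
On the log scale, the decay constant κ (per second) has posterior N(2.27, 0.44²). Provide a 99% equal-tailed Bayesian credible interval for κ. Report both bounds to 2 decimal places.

On the log scale the 99% interval is 2.27 ± 2.576 × 0.44 = [1.1366, 3.4034].
Exponentiate: [e^1.1366, e^3.4034] = [3.12, 30.07].

[3.12, 30.07]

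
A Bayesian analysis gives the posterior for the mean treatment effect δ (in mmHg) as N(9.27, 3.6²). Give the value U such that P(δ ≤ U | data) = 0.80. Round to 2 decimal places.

12.30

Need U with P(δ ≤ U) = 0.80: U = 9.27 + z_{0.2}·3.6.
z = 0.842; U = 9.27 + 0.842 × 3.6 = 12.30.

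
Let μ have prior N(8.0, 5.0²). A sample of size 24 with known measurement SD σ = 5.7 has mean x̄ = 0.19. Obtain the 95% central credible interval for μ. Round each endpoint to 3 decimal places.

[-1.630, 2.812]

Posterior precision = 1/5.0² + 24/5.7² = 0.0400 + 0.7387 = 0.7787, so posterior SD = 1.1332.
Posterior mean = (8.0/5.0² + 24·0.19/5.7²) / 0.7787 = 0.5912.
Interval: 0.5912 ± 1.960 × 1.1332 → [-1.630, 2.812].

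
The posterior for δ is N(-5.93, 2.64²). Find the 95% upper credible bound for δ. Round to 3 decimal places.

Need U with P(δ ≤ U) = 0.95: U = -5.93 + z_{0.05}·2.64.
z = 1.645; U = -5.93 + 1.645 × 2.64 = -1.588.

-1.588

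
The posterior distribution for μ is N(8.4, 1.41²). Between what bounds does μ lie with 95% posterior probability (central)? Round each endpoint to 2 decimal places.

The posterior is symmetric, so the 95% equal-tailed interval is μ = 8.4 ± z·1.41 with z = 1.960.
Half-width: 1.960 × 1.41 = 2.76.
8.4 − 2.76 = 5.64; 8.4 + 2.76 = 11.16.

[5.64, 11.16]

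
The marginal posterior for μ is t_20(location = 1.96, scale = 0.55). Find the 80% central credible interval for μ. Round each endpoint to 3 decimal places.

[1.231, 2.689]

The t_20 distribution is symmetric; the 80% interval is 1.96 ± t·0.55 with t_{0.9,20} = 1.325.
Half-width: 1.325 × 0.55 = 0.729.
1.96 − 0.729 = 1.231; 1.96 + 0.729 = 2.689.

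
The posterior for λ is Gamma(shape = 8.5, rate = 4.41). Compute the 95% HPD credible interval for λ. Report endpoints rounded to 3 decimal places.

The posterior is unimodal and skewed, so the HPD interval has equal density at both endpoints and is the shortest 95% interval.
Solving f(0.747) = f(3.244) with F(3.244) − F(0.747) = 0.95 gives [0.747, 3.244].
For comparison, the equal-tailed interval is [0.858, 3.423]; the HPD is narrower and shifted toward the mode.

[0.747, 3.244]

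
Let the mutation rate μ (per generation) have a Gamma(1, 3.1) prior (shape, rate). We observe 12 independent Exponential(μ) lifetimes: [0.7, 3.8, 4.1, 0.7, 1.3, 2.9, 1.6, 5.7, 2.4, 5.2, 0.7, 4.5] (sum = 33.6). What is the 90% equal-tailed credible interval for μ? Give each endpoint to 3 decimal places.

[0.210, 0.530]

Posterior: Gamma(1+12, 3.1+33.6) = Gamma(13, 36.7) (shape, rate).
Equal-tailed 90% interval: Gamma(13, 36.7) quantiles at 0.05 and 0.95.
Posterior mean ≈ 0.354, SD ≈ 0.098; a Normal approximation gives roughly [0.193, 0.516].
Exact: lower = 0.210; upper = 0.530.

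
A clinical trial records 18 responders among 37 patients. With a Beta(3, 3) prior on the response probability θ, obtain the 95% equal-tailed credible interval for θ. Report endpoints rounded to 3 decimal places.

Posterior: Beta(3+18, 3+19) = Beta(21, 22).
Equal-tailed 95% interval: the 0.025 and 0.975 quantiles of Beta(21, 22).
Posterior mean ≈ 0.488, SD ≈ 0.075; a Normal approximation gives roughly [0.341, 0.636].
Exact: F⁻¹(0.025) = 0.342; F⁻¹(0.975) = 0.636.

[0.342, 0.636]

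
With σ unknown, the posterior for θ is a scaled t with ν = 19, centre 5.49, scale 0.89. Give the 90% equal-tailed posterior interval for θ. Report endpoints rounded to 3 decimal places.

The t_19 distribution is symmetric; the 90% interval is 5.49 ± t·0.89 with t_{0.95,19} = 1.729.
Half-width: 1.729 × 0.89 = 1.539.
5.49 − 1.539 = 3.951; 5.49 + 1.539 = 7.029.

[3.951, 7.029]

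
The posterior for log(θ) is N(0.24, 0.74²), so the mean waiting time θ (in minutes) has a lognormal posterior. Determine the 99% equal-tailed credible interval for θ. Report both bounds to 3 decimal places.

[0.189, 8.552]

On the log scale the 99% interval is 0.24 ± 2.576 × 0.74 = [-1.6661, 2.1461].
Exponentiate: [e^-1.6661, e^2.1461] = [0.189, 8.552].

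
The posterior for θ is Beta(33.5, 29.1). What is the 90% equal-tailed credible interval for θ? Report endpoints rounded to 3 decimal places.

[0.432, 0.637]

Posterior: Beta(33.5, 29.1).
Equal-tailed 90% interval: the 0.05 and 0.95 quantiles of Beta(33.5, 29.1).
Posterior mean ≈ 0.535, SD ≈ 0.063; a Normal approximation gives roughly [0.432, 0.638].
Exact: F⁻¹(0.05) = 0.432; F⁻¹(0.95) = 0.637.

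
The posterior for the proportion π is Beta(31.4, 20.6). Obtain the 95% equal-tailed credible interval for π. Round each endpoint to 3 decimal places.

Posterior: Beta(31.4, 20.6).
Equal-tailed 95% interval: the 0.025 and 0.975 quantiles of Beta(31.4, 20.6).
Posterior mean ≈ 0.604, SD ≈ 0.067; a Normal approximation gives roughly [0.472, 0.736].
Exact: F⁻¹(0.025) = 0.469; F⁻¹(0.975) = 0.731.

[0.469, 0.731]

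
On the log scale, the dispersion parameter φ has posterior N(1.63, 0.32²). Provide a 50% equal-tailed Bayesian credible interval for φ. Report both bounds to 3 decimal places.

[4.113, 6.333]

On the log scale the 50% interval is 1.63 ± 0.674 × 0.32 = [1.4142, 1.8458].
Exponentiate: [e^1.4142, e^1.8458] = [4.113, 6.333].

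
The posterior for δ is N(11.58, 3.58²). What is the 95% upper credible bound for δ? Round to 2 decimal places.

Need U with P(δ ≤ U) = 0.95: U = 11.58 + z_{0.05}·3.58.
z = 1.645; U = 11.58 + 1.645 × 3.58 = 17.47.

17.47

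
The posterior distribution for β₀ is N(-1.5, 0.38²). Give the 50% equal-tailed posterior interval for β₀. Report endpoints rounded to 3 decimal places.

[-1.756, -1.244]

The posterior is symmetric, so the 50% equal-tailed interval is β₀ = -1.5 ± z·0.38 with z = 0.674.
Half-width: 0.674 × 0.38 = 0.256.
-1.5 − 0.256 = -1.756; -1.5 + 0.256 = -1.244.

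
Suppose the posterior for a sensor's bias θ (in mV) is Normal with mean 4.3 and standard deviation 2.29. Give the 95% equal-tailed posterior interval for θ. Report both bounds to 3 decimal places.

[-0.188, 8.788]

The posterior is symmetric, so the 95% equal-tailed interval is θ = 4.3 ± z·2.29 with z = 1.960.
Half-width: 1.960 × 2.29 = 4.488.
4.3 − 4.488 = -0.188; 4.3 + 4.488 = 8.788.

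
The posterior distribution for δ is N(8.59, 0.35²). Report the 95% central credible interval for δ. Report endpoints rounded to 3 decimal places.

[7.904, 9.276]

The posterior is symmetric, so the 95% equal-tailed interval is δ = 8.59 ± z·0.35 with z = 1.960.
Half-width: 1.960 × 0.35 = 0.686.
8.59 − 0.686 = 7.904; 8.59 + 0.686 = 9.276.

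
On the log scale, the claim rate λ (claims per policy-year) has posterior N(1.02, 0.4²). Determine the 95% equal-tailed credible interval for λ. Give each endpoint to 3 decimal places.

On the log scale the 95% interval is 1.02 ± 1.960 × 0.4 = [0.2360, 1.8040].
Exponentiate: [e^0.2360, e^1.8040] = [1.266, 6.074].

[1.266, 6.074]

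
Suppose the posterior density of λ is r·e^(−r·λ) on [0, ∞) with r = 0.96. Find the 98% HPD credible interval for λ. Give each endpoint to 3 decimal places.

[0.000, 4.075]

The exponential density is strictly decreasing on [0, ∞), so the HPD interval is anchored at 0: [0, q] with P(λ ≤ q) = 0.98.
q = −ln(1 − 0.98) / 0.96 = 3.9120 / 0.96 = 4.075.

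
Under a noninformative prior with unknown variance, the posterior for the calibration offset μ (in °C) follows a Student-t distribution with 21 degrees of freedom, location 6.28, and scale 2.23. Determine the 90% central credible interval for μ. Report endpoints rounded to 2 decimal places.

The t_21 distribution is symmetric; the 90% interval is 6.28 ± t·2.23 with t_{0.95,21} = 1.721.
Half-width: 1.721 × 2.23 = 3.84.
6.28 − 3.84 = 2.44; 6.28 + 3.84 = 10.12.

[2.44, 10.12]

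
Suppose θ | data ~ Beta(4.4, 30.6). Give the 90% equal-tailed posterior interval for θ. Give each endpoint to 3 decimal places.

Posterior: Beta(4.4, 30.6).
Equal-tailed 90% interval: the 0.05 and 0.95 quantiles of Beta(4.4, 30.6).
Posterior mean ≈ 0.126, SD ≈ 0.055; a Normal approximation gives roughly [0.035, 0.217].
Exact: F⁻¹(0.05) = 0.048; F⁻¹(0.95) = 0.227.

[0.048, 0.227]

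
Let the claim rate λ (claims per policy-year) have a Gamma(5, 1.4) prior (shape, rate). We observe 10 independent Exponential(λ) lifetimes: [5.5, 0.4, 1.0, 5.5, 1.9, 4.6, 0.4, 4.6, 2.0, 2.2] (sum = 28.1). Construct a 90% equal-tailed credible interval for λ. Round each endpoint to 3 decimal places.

[0.313, 0.742]

Posterior: Gamma(5+10, 1.4+28.1) = Gamma(15, 29.5) (shape, rate).
Equal-tailed 90% interval: Gamma(15, 29.5) quantiles at 0.05 and 0.95.
Posterior mean ≈ 0.508, SD ≈ 0.131; a Normal approximation gives roughly [0.293, 0.724].
Exact: lower = 0.313; upper = 0.742.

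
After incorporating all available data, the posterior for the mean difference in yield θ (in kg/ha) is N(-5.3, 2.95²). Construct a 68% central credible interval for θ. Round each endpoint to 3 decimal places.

[-8.234, -2.366]

The posterior is symmetric, so the 68% equal-tailed interval is θ = -5.3 ± z·2.95 with z = 0.994.
Half-width: 0.994 × 2.95 = 2.934.
-5.3 − 2.934 = -8.234; -5.3 + 2.934 = -2.366.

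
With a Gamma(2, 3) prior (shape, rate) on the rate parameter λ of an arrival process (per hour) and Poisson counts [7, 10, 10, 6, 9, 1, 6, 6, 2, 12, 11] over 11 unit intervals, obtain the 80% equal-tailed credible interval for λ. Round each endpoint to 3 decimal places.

Posterior: Gamma(2+80, 3+11) = Gamma(82, 14) (shape, rate).
Equal-tailed 80% interval: Gamma(82, 14) quantiles at 0.1 and 0.9.
Posterior mean ≈ 5.857, SD ≈ 0.647; a Normal approximation gives roughly [5.028, 6.686].
Exact: lower = 5.045; upper = 6.700.

[5.045, 6.700]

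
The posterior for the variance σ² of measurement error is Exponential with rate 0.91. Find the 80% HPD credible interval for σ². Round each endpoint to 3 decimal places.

[0.000, 1.769]

The exponential density is strictly decreasing on [0, ∞), so the HPD interval is anchored at 0: [0, q] with P(σ² ≤ q) = 0.80.
q = −ln(1 − 0.80) / 0.91 = 1.6094 / 0.91 = 1.769.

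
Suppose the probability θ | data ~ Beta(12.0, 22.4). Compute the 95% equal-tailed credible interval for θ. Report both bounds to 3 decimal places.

Posterior: Beta(12.0, 22.4).
Equal-tailed 95% interval: the 0.025 and 0.975 quantiles of Beta(12.0, 22.4).
Posterior mean ≈ 0.349, SD ≈ 0.080; a Normal approximation gives roughly [0.192, 0.506].
Exact: F⁻¹(0.025) = 0.201; F⁻¹(0.975) = 0.513.

[0.201, 0.513]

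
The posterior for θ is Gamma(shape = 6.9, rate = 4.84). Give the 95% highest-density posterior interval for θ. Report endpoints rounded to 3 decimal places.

[0.473, 2.505]

The posterior is unimodal and skewed, so the HPD interval has equal density at both endpoints and is the shortest 95% interval.
Solving f(0.473) = f(2.505) with F(2.505) − F(0.473) = 0.95 gives [0.473, 2.505].
For comparison, the equal-tailed interval is [0.569, 2.670]; the HPD is narrower and shifted toward the mode.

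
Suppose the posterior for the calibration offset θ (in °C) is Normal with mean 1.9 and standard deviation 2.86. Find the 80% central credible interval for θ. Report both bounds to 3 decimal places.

[-1.765, 5.565]

The posterior is symmetric, so the 80% equal-tailed interval is θ = 1.9 ± z·2.86 with z = 1.282.
Half-width: 1.282 × 2.86 = 3.665.
1.9 − 3.665 = -1.765; 1.9 + 3.665 = 5.565.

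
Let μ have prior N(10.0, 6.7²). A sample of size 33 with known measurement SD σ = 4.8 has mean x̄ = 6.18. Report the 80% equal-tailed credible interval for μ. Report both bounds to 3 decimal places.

Posterior precision = 1/6.7² + 33/4.8² = 0.0223 + 1.4323 = 1.4546, so posterior SD = 0.8291.
Posterior mean = (10.0/6.7² + 33·6.18/4.8²) / 1.4546 = 6.2385.
Interval: 6.2385 ± 1.282 × 0.8291 → [5.176, 7.301].

[5.176, 7.301]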